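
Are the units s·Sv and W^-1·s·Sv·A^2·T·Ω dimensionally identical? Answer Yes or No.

Left side:
  Sv = J/kg (equivalent dose = energy per mass),
      = m²·s⁻².
  Combining: s·Sv = s · (m²·s⁻²) = m²·s⁻¹.
Right side:
  W = kg·m²·s⁻³.
  So W⁻¹ = kg⁻¹·m⁻²·s³.
  Sv = m²·s⁻².
  T = kg·s⁻²·A⁻¹.
  Ω = kg·m²·s⁻³·A⁻².
  Combining: W⁻¹·s·Sv·A²·T·Ω = (kg⁻¹·m⁻²·s³) · s · (m²·s⁻²) · A² · (kg·s⁻²·A⁻¹) · (kg·m²·s⁻³·A⁻²) = kg·m²·s⁻³·A⁻¹.
Left is m²·s⁻¹; right is kg·m²·s⁻³·A⁻¹ — different.

No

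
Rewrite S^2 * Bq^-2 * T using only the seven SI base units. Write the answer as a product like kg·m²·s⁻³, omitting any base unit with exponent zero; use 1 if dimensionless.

S = 1/Ω (conductance is reciprocal resistance),
    = kg⁻¹·m⁻²·s³·A².
So S² = kg⁻²·m⁻⁴·s⁶·A⁴.
Bq = 1/s = s⁻¹ (activity is decays per second).
So Bq⁻² = s².
T = Wb/m² (flux density = flux per area),
    = kg·s⁻²·A⁻¹.
Combining: S²·Bq⁻²·T = (kg⁻²·m⁻⁴·s⁶·A⁴) · s² · (kg·s⁻²·A⁻¹) = kg⁻¹·m⁻⁴·s⁶·A³.

kg⁻¹·m⁻⁴·s⁶·A³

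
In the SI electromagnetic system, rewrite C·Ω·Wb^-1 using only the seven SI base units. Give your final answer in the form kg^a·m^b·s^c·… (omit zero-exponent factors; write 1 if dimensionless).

1

C = A·s = s·A (charge = current × time).
Ω = V/A (resistance = voltage per current),
    = kg·m²·s⁻³·A⁻².
Wb = V·s (flux: a volt is a weber per second),
    = kg·m²·s⁻²·A⁻¹.
So Wb⁻¹ = kg⁻¹·m⁻²·s²·A.
Combining: C·Ω·Wb⁻¹ = (s·A) · (kg·m²·s⁻³·A⁻²) · (kg⁻¹·m⁻²·s²·A) = 1.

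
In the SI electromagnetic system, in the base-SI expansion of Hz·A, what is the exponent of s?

-1

Hz = s⁻¹.
Combining: Hz·A = s⁻¹ · A = s⁻¹·A.
The exponent of s is -1.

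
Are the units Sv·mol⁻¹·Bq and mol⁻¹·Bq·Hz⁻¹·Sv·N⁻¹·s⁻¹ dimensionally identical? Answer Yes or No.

Left side:
  Sv = J/kg (equivalent dose = energy per mass),
      = m²·s⁻².
  Bq = 1/s = s⁻¹ (activity is decays per second).
  Combining: Sv·mol⁻¹·Bq = (m²·s⁻²) · mol⁻¹ · s⁻¹ = m²·s⁻³·mol⁻¹.
Right side:
  Bq = s⁻¹.
  Hz = s⁻¹.
  So Hz⁻¹ = s.
  Sv = m²·s⁻².
  N = kg·m·s⁻².
  So N⁻¹ = kg⁻¹·m⁻¹·s².
  Combining: mol⁻¹·Bq·Hz⁻¹·Sv·N⁻¹·s⁻¹ = mol⁻¹ · s⁻¹ · s · (m²·s⁻²) · (kg⁻¹·m⁻¹·s²) · s⁻¹ = kg⁻¹·m·s⁻¹·mol⁻¹.
Left is m²·s⁻³·mol⁻¹; right is kg⁻¹·m·s⁻¹·mol⁻¹ — different.

No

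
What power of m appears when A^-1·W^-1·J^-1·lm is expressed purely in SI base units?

-4

W = kg·m²·s⁻³.
So W⁻¹ = kg⁻¹·m⁻²·s³.
J = kg·m²·s⁻².
So J⁻¹ = kg⁻¹·m⁻²·s².
lm = cd.
Combining: A⁻¹·W⁻¹·J⁻¹·lm = A⁻¹ · (kg⁻¹·m⁻²·s³) · (kg⁻¹·m⁻²·s²) · cd = kg⁻²·m⁻⁴·s⁵·A⁻¹·cd.
The exponent of m is -4.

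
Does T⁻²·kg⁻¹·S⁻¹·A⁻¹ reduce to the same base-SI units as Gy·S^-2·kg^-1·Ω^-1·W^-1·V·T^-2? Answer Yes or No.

No

Left side:
  T = kg·s⁻²·A⁻¹.
  So T⁻² = kg⁻²·s⁴·A².
  S = kg⁻¹·m⁻²·s³·A².
  So S⁻¹ = kg·m²·s⁻³·A⁻².
  Combining: T⁻²·kg⁻¹·S⁻¹·A⁻¹ = (kg⁻²·s⁴·A²) · kg⁻¹ · (kg·m²·s⁻³·A⁻²) · A⁻¹ = kg⁻²·m²·s·A⁻¹.
Right side:
  Gy = m²·s⁻².
  S = kg⁻¹·m⁻²·s³·A².
  So S⁻² = kg²·m⁴·s⁻⁶·A⁻⁴.
  Ω = kg·m²·s⁻³·A⁻².
  So Ω⁻¹ = kg⁻¹·m⁻²·s³·A².
  W = kg·m²·s⁻³.
  So W⁻¹ = kg⁻¹·m⁻²·s³.
  V = kg·m²·s⁻³·A⁻¹.
  T = kg·s⁻²·A⁻¹.
  So T⁻² = kg⁻²·s⁴·A².
  Combining: Gy·S⁻²·kg⁻¹·Ω⁻¹·W⁻¹·V·T⁻² = (m²·s⁻²) · (kg²·m⁴·s⁻⁶·A⁻⁴) · kg⁻¹ · (kg⁻¹·m⁻²·s³·A²) · (kg⁻¹·m⁻²·s³) · (kg·m²·s⁻³·A⁻¹) · (kg⁻²·s⁴·A²) = kg⁻²·m⁴·s⁻¹·A⁻¹.
Left is kg⁻²·m²·s·A⁻¹; right is kg⁻²·m⁴·s⁻¹·A⁻¹ — different.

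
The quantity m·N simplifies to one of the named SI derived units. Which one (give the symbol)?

J

N = kg·m·s⁻².
Combining: m·N = m · (kg·m·s⁻²) = kg·m²·s⁻².
kg·m²·s⁻² is the base-SI form of the joule.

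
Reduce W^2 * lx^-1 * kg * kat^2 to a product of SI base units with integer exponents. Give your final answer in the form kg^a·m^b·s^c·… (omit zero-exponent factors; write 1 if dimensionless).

W = J/s (power = energy per time),
    = kg·m²·s⁻³.
So W² = kg²·m⁴·s⁻⁶.
lx = lm/m² (illuminance = luminous flux per area),
    = m⁻²·cd.
So lx⁻¹ = m²·cd⁻¹.
kat = mol/s = s⁻¹·mol (catalytic activity).
So kat² = s⁻²·mol².
Combining: W²·lx⁻¹·kg·kat² = (kg²·m⁴·s⁻⁶) · (m²·cd⁻¹) · kg · (s⁻²·mol²) = kg³·m⁶·s⁻⁸·mol²·cd⁻¹.

kg³·m⁶·s⁻⁸·mol²·cd⁻¹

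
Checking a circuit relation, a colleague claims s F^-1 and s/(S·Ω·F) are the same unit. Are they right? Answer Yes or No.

Yes

Left side:
  F = C/V (capacitance = charge per voltage),
      = A·s/(kg·m²·s⁻³·A⁻¹) (substituting C and V),
      = kg⁻¹·m⁻²·s⁴·A².
  So F⁻¹ = kg·m²·s⁻⁴·A⁻².
  Combining: s·F⁻¹ = s · (kg·m²·s⁻⁴·A⁻²) = kg·m²·s⁻³·A⁻².
Right side:
  S = kg⁻¹·m⁻²·s³·A².
  So S⁻¹ = kg·m²·s⁻³·A⁻².
  Ω = kg·m²·s⁻³·A⁻².
  So Ω⁻¹ = kg⁻¹·m⁻²·s³·A².
  F = kg⁻¹·m⁻²·s⁴·A².
  So F⁻¹ = kg·m²·s⁻⁴·A⁻².
  Combining: S⁻¹·Ω⁻¹·s·F⁻¹ = (kg·m²·s⁻³·A⁻²) · (kg⁻¹·m⁻²·s³·A²) · s · (kg·m²·s⁻⁴·A⁻²) = kg·m²·s⁻³·A⁻².
Both reduce to kg·m²·s⁻³·A⁻².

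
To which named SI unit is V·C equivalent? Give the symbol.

V = W/A (potential = power per current),
    = kg·m²·s⁻³·A⁻¹.
C = A·s = s·A (charge = current × time).
Combining: V·C = (kg·m²·s⁻³·A⁻¹) · (s·A) = kg·m²·s⁻².
kg·m²·s⁻² is the base-SI form of the joule.

J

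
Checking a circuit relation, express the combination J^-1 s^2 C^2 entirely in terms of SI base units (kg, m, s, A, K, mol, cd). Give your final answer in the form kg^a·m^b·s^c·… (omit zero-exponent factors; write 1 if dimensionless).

kg⁻¹·m⁻²·s⁶·A²

J = N·m (work = force × distance),
    = kg·m²·s⁻².
So J⁻¹ = kg⁻¹·m⁻²·s².
C = A·s = s·A (charge = current × time).
So C² = s²·A².
Combining: J⁻¹·s²·C² = (kg⁻¹·m⁻²·s²) · s² · (s²·A²) = kg⁻¹·m⁻²·s⁶·A².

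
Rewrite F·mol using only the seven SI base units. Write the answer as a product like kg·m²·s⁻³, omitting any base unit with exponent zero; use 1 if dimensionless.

kg⁻¹·m⁻²·s⁴·A²·mol

F = C/V (capacitance = charge per voltage),
    = A·s/(kg·m²·s⁻³·A⁻¹) (substituting C and V),
    = kg⁻¹·m⁻²·s⁴·A².
Combining: F·mol = (kg⁻¹·m⁻²·s⁴·A²) · mol = kg⁻¹·m⁻²·s⁴·A²·mol.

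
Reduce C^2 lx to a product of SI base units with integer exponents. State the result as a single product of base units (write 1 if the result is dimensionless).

C = A·s = s·A (charge = current × time).
So C² = s²·A².
lx = lm/m² (illuminance = luminous flux per area),
    = m⁻²·cd.
Combining: C²·lx = (s²·A²) · (m⁻²·cd) = m⁻²·s²·A²·cd.

m⁻²·s²·A²·cd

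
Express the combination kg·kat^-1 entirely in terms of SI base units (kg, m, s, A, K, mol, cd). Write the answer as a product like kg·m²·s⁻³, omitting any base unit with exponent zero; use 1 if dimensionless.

kg·s·mol⁻¹

kat = s⁻¹·mol.
So kat⁻¹ = s·mol⁻¹.
Combining: kg·kat⁻¹ = kg · (s·mol⁻¹) = kg·s·mol⁻¹.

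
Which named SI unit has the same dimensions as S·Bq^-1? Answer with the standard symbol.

S = kg⁻¹·m⁻²·s³·A².
Bq = s⁻¹.
So Bq⁻¹ = s.
Combining: S·Bq⁻¹ = (kg⁻¹·m⁻²·s³·A²) · s = kg⁻¹·m⁻²·s⁴·A².
kg⁻¹·m⁻²·s⁴·A² is the base-SI form of the farad.

F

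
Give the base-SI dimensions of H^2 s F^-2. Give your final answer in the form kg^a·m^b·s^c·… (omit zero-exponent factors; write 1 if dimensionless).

kg⁴·m⁸·s⁻¹¹·A⁻⁸

H = Wb/A (inductance = flux per current),
    = kg·m²·s⁻²·A⁻².
So H² = kg²·m⁴·s⁻⁴·A⁻⁴.
F = C/V (capacitance = charge per voltage),
    = A·s/(kg·m²·s⁻³·A⁻¹) (substituting C and V),
    = kg⁻¹·m⁻²·s⁴·A².
So F⁻² = kg²·m⁴·s⁻⁸·A⁻⁴.
Combining: H²·s·F⁻² = (kg²·m⁴·s⁻⁴·A⁻⁴) · s · (kg²·m⁴·s⁻⁸·A⁻⁴) = kg⁴·m⁸·s⁻¹¹·A⁻⁸.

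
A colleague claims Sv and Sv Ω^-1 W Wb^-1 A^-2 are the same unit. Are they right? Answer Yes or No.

Left side:
  Sv = m²·s⁻².
Right side:
  Sv = J/kg (equivalent dose = energy per mass),
      = m²·s⁻².
  Ω = V/A (resistance = voltage per current),
      = kg·m²·s⁻³·A⁻².
  So Ω⁻¹ = kg⁻¹·m⁻²·s³·A².
  W = J/s (power = energy per time),
      = kg·m²·s⁻³.
  Wb = V·s (flux: a volt is a weber per second),
      = kg·m²·s⁻²·A⁻¹.
  So Wb⁻¹ = kg⁻¹·m⁻²·s²·A.
  Combining: Sv·Ω⁻¹·W·Wb⁻¹·A⁻² = (m²·s⁻²) · (kg⁻¹·m⁻²·s³·A²) · (kg·m²·s⁻³) · (kg⁻¹·m⁻²·s²·A) · A⁻² = kg⁻¹·A.
Left is m²·s⁻²; right is kg⁻¹·A — different.

No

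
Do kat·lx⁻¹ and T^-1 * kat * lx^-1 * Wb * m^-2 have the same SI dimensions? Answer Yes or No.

Yes

Left side:
  kat = mol/s = s⁻¹·mol (catalytic activity).
  lx = lm/m² (illuminance = luminous flux per area),
      = m⁻²·cd.
  So lx⁻¹ = m²·cd⁻¹.
  Combining: kat·lx⁻¹ = (s⁻¹·mol) · (m²·cd⁻¹) = m²·s⁻¹·mol·cd⁻¹.
Right side:
  T = Wb/m² (flux density = flux per area),
      = kg·s⁻²·A⁻¹.
  So T⁻¹ = kg⁻¹·s²·A.
  kat = mol/s = s⁻¹·mol (catalytic activity).
  lx = lm/m² (illuminance = luminous flux per area),
      = m⁻²·cd.
  So lx⁻¹ = m²·cd⁻¹.
  Wb = V·s (flux: a volt is a weber per second),
      = kg·m²·s⁻²·A⁻¹.
  Combining: T⁻¹·kat·lx⁻¹·Wb·m⁻² = (kg⁻¹·s²·A) · (s⁻¹·mol) · (m²·cd⁻¹) · (kg·m²·s⁻²·A⁻¹) · m⁻² = m²·s⁻¹·mol·cd⁻¹.
Both reduce to m²·s⁻¹·mol·cd⁻¹.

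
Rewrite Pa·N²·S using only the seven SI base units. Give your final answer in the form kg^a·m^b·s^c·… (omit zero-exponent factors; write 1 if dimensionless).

Pa = kg·m⁻¹·s⁻².
N = kg·m·s⁻².
So N² = kg²·m²·s⁻⁴.
S = kg⁻¹·m⁻²·s³·A².
Combining: Pa·N²·S = (kg·m⁻¹·s⁻²) · (kg²·m²·s⁻⁴) · (kg⁻¹·m⁻²·s³·A²) = kg²·m⁻¹·s⁻³·A².

kg²·m⁻¹·s⁻³·A²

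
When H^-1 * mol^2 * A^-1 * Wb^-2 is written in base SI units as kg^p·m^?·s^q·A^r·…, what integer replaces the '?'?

H = Wb/A (inductance = flux per current),
    = kg·m²·s⁻²·A⁻².
So H⁻¹ = kg⁻¹·m⁻²·s²·A².
Wb = V·s (flux: a volt is a weber per second),
    = kg·m²·s⁻²·A⁻¹.
So Wb⁻² = kg⁻²·m⁻⁴·s⁴·A².
Combining: H⁻¹·mol²·A⁻¹·Wb⁻² = (kg⁻¹·m⁻²·s²·A²) · mol² · A⁻¹ · (kg⁻²·m⁻⁴·s⁴·A²) = kg⁻³·m⁻⁶·s⁶·A³·mol².
The exponent of m is -6.

-6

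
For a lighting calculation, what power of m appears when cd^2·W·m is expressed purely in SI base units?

W = kg·m²·s⁻³.
Combining: cd²·W·m = cd² · (kg·m²·s⁻³) · m = kg·m³·s⁻³·cd².
The exponent of m is 3.

3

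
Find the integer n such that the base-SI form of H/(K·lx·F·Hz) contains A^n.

-4

lx = lm/m² (illuminance = luminous flux per area),
    = m⁻²·cd.
So lx⁻¹ = m²·cd⁻¹.
H = Wb/A (inductance = flux per current),
    = kg·m²·s⁻²·A⁻².
F = C/V (capacitance = charge per voltage),
    = A·s/(kg·m²·s⁻³·A⁻¹) (substituting C and V),
    = kg⁻¹·m⁻²·s⁴·A².
So F⁻¹ = kg·m²·s⁻⁴·A⁻².
Hz = 1/s = s⁻¹ (frequency is cycles per second).
So Hz⁻¹ = s.
Combining: K⁻¹·lx⁻¹·H·F⁻¹·Hz⁻¹ = K⁻¹ · (m²·cd⁻¹) · (kg·m²·s⁻²·A⁻²) · (kg·m²·s⁻⁴·A⁻²) · s = kg²·m⁶·s⁻⁵·A⁻⁴·K⁻¹·cd⁻¹.
The exponent of A is -4.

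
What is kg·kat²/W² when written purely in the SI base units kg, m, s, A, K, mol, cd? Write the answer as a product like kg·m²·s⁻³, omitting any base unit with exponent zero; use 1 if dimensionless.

kat = mol/s = s⁻¹·mol (catalytic activity).
So kat² = s⁻²·mol².
W = J/s (power = energy per time),
    = kg·m²·s⁻³.
So W⁻² = kg⁻²·m⁻⁴·s⁶.
Combining: kg·kat²·W⁻² = kg · (s⁻²·mol²) · (kg⁻²·m⁻⁴·s⁶) = kg⁻¹·m⁻⁴·s⁴·mol².

kg⁻¹·m⁻⁴·s⁴·mol²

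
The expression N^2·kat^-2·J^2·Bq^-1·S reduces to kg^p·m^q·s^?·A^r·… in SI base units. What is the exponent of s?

N = kg·m/s² = kg·m·s⁻² (force = mass × acceleration).
So N² = kg²·m²·s⁻⁴.
kat = mol/s = s⁻¹·mol (catalytic activity).
So kat⁻² = s²·mol⁻².
J = N·m (work = force × distance),
    = kg·m²·s⁻².
So J² = kg²·m⁴·s⁻⁴.
Bq = 1/s = s⁻¹ (activity is decays per second).
So Bq⁻¹ = s.
S = 1/Ω (conductance is reciprocal resistance),
    = kg⁻¹·m⁻²·s³·A².
Combining: N²·kat⁻²·J²·Bq⁻¹·S = (kg²·m²·s⁻⁴) · (s²·mol⁻²) · (kg²·m⁴·s⁻⁴) · s · (kg⁻¹·m⁻²·s³·A²) = kg³·m⁴·s⁻²·A²·mol⁻².
The exponent of s is -2.

-2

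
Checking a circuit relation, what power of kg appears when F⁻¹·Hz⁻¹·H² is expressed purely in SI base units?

F = kg⁻¹·m⁻²·s⁴·A².
So F⁻¹ = kg·m²·s⁻⁴·A⁻².
Hz = s⁻¹.
So Hz⁻¹ = s.
H = kg·m²·s⁻²·A⁻².
So H² = kg²·m⁴·s⁻⁴·A⁻⁴.
Combining: F⁻¹·Hz⁻¹·H² = (kg·m²·s⁻⁴·A⁻²) · s · (kg²·m⁴·s⁻⁴·A⁻⁴) = kg³·m⁶·s⁻⁷·A⁻⁶.
The exponent of kg is 3.

3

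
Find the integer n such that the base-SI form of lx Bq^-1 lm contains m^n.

-2

lx = lm/m² (illuminance = luminous flux per area),
    = m⁻²·cd.
Bq = 1/s = s⁻¹ (activity is decays per second).
So Bq⁻¹ = s.
lm = cd·sr = cd (luminous flux; sr is dimensionless).
Combining: lx·Bq⁻¹·lm = (m⁻²·cd) · s · cd = m⁻²·s·cd².
The exponent of m is -2.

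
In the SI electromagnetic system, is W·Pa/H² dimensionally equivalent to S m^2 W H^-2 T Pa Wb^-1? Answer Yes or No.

No

Left side:
  W = J/s (power = energy per time),
      = kg·m²·s⁻³.
  Pa = N/m² (pressure = force per area),
      = kg·m⁻¹·s⁻².
  H = Wb/A (inductance = flux per current),
      = kg·m²·s⁻²·A⁻².
  So H⁻² = kg⁻²·m⁻⁴·s⁴·A⁴.
  Combining: W·Pa·H⁻² = (kg·m²·s⁻³) · (kg·m⁻¹·s⁻²) · (kg⁻²·m⁻⁴·s⁴·A⁴) = m⁻³·s⁻¹·A⁴.
Right side:
  S = 1/Ω (conductance is reciprocal resistance),
      = kg⁻¹·m⁻²·s³·A².
  W = J/s (power = energy per time),
      = kg·m²·s⁻³.
  H = Wb/A (inductance = flux per current),
      = kg·m²·s⁻²·A⁻².
  So H⁻² = kg⁻²·m⁻⁴·s⁴·A⁴.
  T = Wb/m² (flux density = flux per area),
      = kg·s⁻²·A⁻¹.
  Pa = N/m² (pressure = force per area),
      = kg·m⁻¹·s⁻².
  Wb = V·s (flux: a volt is a weber per second),
      = kg·m²·s⁻²·A⁻¹.
  So Wb⁻¹ = kg⁻¹·m⁻²·s²·A.
  Combining: S·m²·W·H⁻²·T·Pa·Wb⁻¹ = (kg⁻¹·m⁻²·s³·A²) · m² · (kg·m²·s⁻³) · (kg⁻²·m⁻⁴·s⁴·A⁴) · (kg·s⁻²·A⁻¹) · (kg·m⁻¹·s⁻²) · (kg⁻¹·m⁻²·s²·A) = kg⁻¹·m⁻⁵·s²·A⁶.
Left is m⁻³·s⁻¹·A⁴; right is kg⁻¹·m⁻⁵·s²·A⁶ — different.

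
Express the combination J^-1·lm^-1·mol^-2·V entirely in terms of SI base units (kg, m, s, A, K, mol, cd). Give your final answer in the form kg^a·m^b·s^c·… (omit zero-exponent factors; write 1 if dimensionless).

s⁻¹·A⁻¹·mol⁻²·cd⁻¹

J = N·m (work = force × distance),
    = kg·m²·s⁻².
So J⁻¹ = kg⁻¹·m⁻²·s².
lm = cd·sr = cd (luminous flux; sr is dimensionless).
So lm⁻¹ = cd⁻¹.
V = W/A (potential = power per current),
    = kg·m²·s⁻³·A⁻¹.
Combining: J⁻¹·lm⁻¹·mol⁻²·V = (kg⁻¹·m⁻²·s²) · cd⁻¹ · mol⁻² · (kg·m²·s⁻³·A⁻¹) = s⁻¹·A⁻¹·mol⁻²·cd⁻¹.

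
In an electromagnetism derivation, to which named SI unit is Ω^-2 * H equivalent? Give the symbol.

F

Ω = V/A (resistance = voltage per current),
    = kg·m²·s⁻³·A⁻².
So Ω⁻² = kg⁻²·m⁻⁴·s⁶·A⁴.
H = Wb/A (inductance = flux per current),
    = kg·m²·s⁻²·A⁻².
Combining: Ω⁻²·H = (kg⁻²·m⁻⁴·s⁶·A⁴) · (kg·m²·s⁻²·A⁻²) = kg⁻¹·m⁻²·s⁴·A².
kg⁻¹·m⁻²·s⁴·A² is the base-SI form of the farad.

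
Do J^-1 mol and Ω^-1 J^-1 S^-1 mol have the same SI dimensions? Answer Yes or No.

Left side:
  J = N·m (work = force × distance),
      = kg·m²·s⁻².
  So J⁻¹ = kg⁻¹·m⁻²·s².
  Combining: J⁻¹·mol = (kg⁻¹·m⁻²·s²) · mol = kg⁻¹·m⁻²·s²·mol.
Right side:
  Ω = V/A (resistance = voltage per current),
      = kg·m²·s⁻³·A⁻².
  So Ω⁻¹ = kg⁻¹·m⁻²·s³·A².
  J = N·m (work = force × distance),
      = kg·m²·s⁻².
  So J⁻¹ = kg⁻¹·m⁻²·s².
  S = 1/Ω (conductance is reciprocal resistance),
      = kg⁻¹·m⁻²·s³·A².
  So S⁻¹ = kg·m²·s⁻³·A⁻².
  Combining: Ω⁻¹·J⁻¹·S⁻¹·mol = (kg⁻¹·m⁻²·s³·A²) · (kg⁻¹·m⁻²·s²) · (kg·m²·s⁻³·A⁻²) · mol = kg⁻¹·m⁻²·s²·mol.
Both reduce to kg⁻¹·m⁻²·s²·mol.

Yes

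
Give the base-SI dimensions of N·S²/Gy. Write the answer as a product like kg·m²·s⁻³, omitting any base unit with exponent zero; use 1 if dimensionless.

N = kg·m·s⁻².
Gy = m²·s⁻².
So Gy⁻¹ = m⁻²·s².
S = kg⁻¹·m⁻²·s³·A².
So S² = kg⁻²·m⁻⁴·s⁶·A⁴.
Combining: N·Gy⁻¹·S² = (kg·m·s⁻²) · (m⁻²·s²) · (kg⁻²·m⁻⁴·s⁶·A⁴) = kg⁻¹·m⁻⁵·s⁶·A⁴.

kg⁻¹·m⁻⁵·s⁶·A⁴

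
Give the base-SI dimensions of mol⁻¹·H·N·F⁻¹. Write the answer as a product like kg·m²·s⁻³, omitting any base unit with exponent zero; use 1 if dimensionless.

kg³·m⁵·s⁻⁸·A⁻⁴·mol⁻¹

H = kg·m²·s⁻²·A⁻².
N = kg·m·s⁻².
F = kg⁻¹·m⁻²·s⁴·A².
So F⁻¹ = kg·m²·s⁻⁴·A⁻².
Combining: mol⁻¹·H·N·F⁻¹ = mol⁻¹ · (kg·m²·s⁻²·A⁻²) · (kg·m·s⁻²) · (kg·m²·s⁻⁴·A⁻²) = kg³·m⁵·s⁻⁸·A⁻⁴·mol⁻¹.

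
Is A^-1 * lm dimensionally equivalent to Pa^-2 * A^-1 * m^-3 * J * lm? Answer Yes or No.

Left side:
  lm = cd·sr = cd (luminous flux; sr is dimensionless).
  Combining: A⁻¹·lm = A⁻¹ · cd = A⁻¹·cd.
Right side:
  Pa = N/m² (pressure = force per area),
      = kg·m⁻¹·s⁻².
  So Pa⁻² = kg⁻²·m²·s⁴.
  J = N·m (work = force × distance),
      = kg·m²·s⁻².
  lm = cd·sr = cd (luminous flux; sr is dimensionless).
  Combining: Pa⁻²·A⁻¹·m⁻³·J·lm = (kg⁻²·m²·s⁴) · A⁻¹ · m⁻³ · (kg·m²·s⁻²) · cd = kg⁻¹·m·s²·A⁻¹·cd.
Left is A⁻¹·cd; right is kg⁻¹·m·s²·A⁻¹·cd — different.

No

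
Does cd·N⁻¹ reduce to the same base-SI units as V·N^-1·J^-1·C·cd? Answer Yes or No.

Yes

Left side:
  N = kg·m·s⁻².
  So N⁻¹ = kg⁻¹·m⁻¹·s².
  Combining: cd·N⁻¹ = cd · (kg⁻¹·m⁻¹·s²) = kg⁻¹·m⁻¹·s²·cd.
Right side:
  V = kg·m²·s⁻³·A⁻¹.
  N = kg·m·s⁻².
  So N⁻¹ = kg⁻¹·m⁻¹·s².
  J = kg·m²·s⁻².
  So J⁻¹ = kg⁻¹·m⁻²·s².
  C = s·A.
  Combining: V·N⁻¹·J⁻¹·C·cd = (kg·m²·s⁻³·A⁻¹) · (kg⁻¹·m⁻¹·s²) · (kg⁻¹·m⁻²·s²) · (s·A) · cd = kg⁻¹·m⁻¹·s²·cd.
Both reduce to kg⁻¹·m⁻¹·s²·cd.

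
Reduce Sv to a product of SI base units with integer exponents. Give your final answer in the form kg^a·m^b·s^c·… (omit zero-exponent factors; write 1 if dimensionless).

Sv = m²·s⁻².

m²·s⁻²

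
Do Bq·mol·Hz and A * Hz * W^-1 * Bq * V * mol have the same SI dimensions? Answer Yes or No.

Yes

Left side:
  Bq = 1/s = s⁻¹ (activity is decays per second).
  Hz = 1/s = s⁻¹ (frequency is cycles per second).
  Combining: Bq·mol·Hz = s⁻¹ · mol · s⁻¹ = s⁻²·mol.
Right side:
  Hz = 1/s = s⁻¹ (frequency is cycles per second).
  W = J/s (power = energy per time),
      = kg·m²·s⁻³.
  So W⁻¹ = kg⁻¹·m⁻²·s³.
  Bq = 1/s = s⁻¹ (activity is decays per second).
  V = W/A (potential = power per current),
      = kg·m²·s⁻³·A⁻¹.
  Combining: A·Hz·W⁻¹·Bq·V·mol = A · s⁻¹ · (kg⁻¹·m⁻²·s³) · s⁻¹ · (kg·m²·s⁻³·A⁻¹) · mol = s⁻²·mol.
Both reduce to s⁻²·mol.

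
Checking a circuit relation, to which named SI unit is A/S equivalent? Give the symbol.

V

S = kg⁻¹·m⁻²·s³·A².
So S⁻¹ = kg·m²·s⁻³·A⁻².
Combining: A·S⁻¹ = A · (kg·m²·s⁻³·A⁻²) = kg·m²·s⁻³·A⁻¹.
kg·m²·s⁻³·A⁻¹ is the base-SI form of the volt.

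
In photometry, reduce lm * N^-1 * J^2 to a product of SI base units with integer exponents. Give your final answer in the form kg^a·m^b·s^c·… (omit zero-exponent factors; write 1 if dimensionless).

kg·m³·s⁻²·cd

lm = cd·sr = cd (luminous flux; sr is dimensionless).
N = kg·m/s² = kg·m·s⁻² (force = mass × acceleration).
So N⁻¹ = kg⁻¹·m⁻¹·s².
J = N·m (work = force × distance),
    = kg·m²·s⁻².
So J² = kg²·m⁴·s⁻⁴.
Combining: lm·N⁻¹·J² = cd · (kg⁻¹·m⁻¹·s²) · (kg²·m⁴·s⁻⁴) = kg·m³·s⁻²·cd.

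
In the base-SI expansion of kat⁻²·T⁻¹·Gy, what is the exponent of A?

1

kat = mol/s = s⁻¹·mol (catalytic activity).
So kat⁻² = s²·mol⁻².
T = Wb/m² (flux density = flux per area),
    = kg·s⁻²·A⁻¹.
So T⁻¹ = kg⁻¹·s²·A.
Gy = J/kg (absorbed dose = energy per mass),
    = m²·s⁻².
Combining: kat⁻²·T⁻¹·Gy = (s²·mol⁻²) · (kg⁻¹·s²·A) · (m²·s⁻²) = kg⁻¹·m²·s²·A·mol⁻².
The exponent of A is 1.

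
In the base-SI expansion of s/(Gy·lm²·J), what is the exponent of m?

-4

Gy = J/kg (absorbed dose = energy per mass),
    = m²·s⁻².
So Gy⁻¹ = m⁻²·s².
lm = cd·sr = cd (luminous flux; sr is dimensionless).
So lm⁻² = cd⁻².
J = N·m (work = force × distance),
    = kg·m²·s⁻².
So J⁻¹ = kg⁻¹·m⁻²·s².
Combining: Gy⁻¹·lm⁻²·J⁻¹·s = (m⁻²·s²) · cd⁻² · (kg⁻¹·m⁻²·s²) · s = kg⁻¹·m⁻⁴·s⁵·cd⁻².
The exponent of m is -4.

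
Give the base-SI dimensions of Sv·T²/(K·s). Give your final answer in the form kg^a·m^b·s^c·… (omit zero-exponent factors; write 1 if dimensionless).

kg²·m²·s⁻⁷·A⁻²·K⁻¹

Sv = m²·s⁻².
T = kg·s⁻²·A⁻¹.
So T² = kg²·s⁻⁴·A⁻².
Combining: K⁻¹·Sv·s⁻¹·T² = K⁻¹ · (m²·s⁻²) · s⁻¹ · (kg²·s⁻⁴·A⁻²) = kg²·m²·s⁻⁷·A⁻²·K⁻¹.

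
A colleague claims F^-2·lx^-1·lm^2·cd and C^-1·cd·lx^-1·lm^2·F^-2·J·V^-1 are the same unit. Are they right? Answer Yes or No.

Yes

Left side:
  F = C/V (capacitance = charge per voltage),
      = A·s/(kg·m²·s⁻³·A⁻¹) (substituting C and V),
      = kg⁻¹·m⁻²·s⁴·A².
  So F⁻² = kg²·m⁴·s⁻⁸·A⁻⁴.
  lx = lm/m² (illuminance = luminous flux per area),
      = m⁻²·cd.
  So lx⁻¹ = m²·cd⁻¹.
  lm = cd·sr = cd (luminous flux; sr is dimensionless).
  So lm² = cd².
  Combining: F⁻²·lx⁻¹·lm²·cd = (kg²·m⁴·s⁻⁸·A⁻⁴) · (m²·cd⁻¹) · cd² · cd = kg²·m⁶·s⁻⁸·A⁻⁴·cd².
Right side:
  C = s·A.
  So C⁻¹ = s⁻¹·A⁻¹.
  lx = m⁻²·cd.
  So lx⁻¹ = m²·cd⁻¹.
  lm = cd.
  So lm² = cd².
  F = kg⁻¹·m⁻²·s⁴·A².
  So F⁻² = kg²·m⁴·s⁻⁸·A⁻⁴.
  J = kg·m²·s⁻².
  V = kg·m²·s⁻³·A⁻¹.
  So V⁻¹ = kg⁻¹·m⁻²·s³·A.
  Combining: C⁻¹·cd·lx⁻¹·lm²·F⁻²·J·V⁻¹ = (s⁻¹·A⁻¹) · cd · (m²·cd⁻¹) · cd² · (kg²·m⁴·s⁻⁸·A⁻⁴) · (kg·m²·s⁻²) · (kg⁻¹·m⁻²·s³·A) = kg²·m⁶·s⁻⁸·A⁻⁴·cd².
Both reduce to kg²·m⁶·s⁻⁸·A⁻⁴·cd².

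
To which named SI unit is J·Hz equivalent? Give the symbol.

J = kg·m²·s⁻².
Hz = s⁻¹.
Combining: J·Hz = (kg·m²·s⁻²) · s⁻¹ = kg·m²·s⁻³.
kg·m²·s⁻³ is the base-SI form of the watt.

W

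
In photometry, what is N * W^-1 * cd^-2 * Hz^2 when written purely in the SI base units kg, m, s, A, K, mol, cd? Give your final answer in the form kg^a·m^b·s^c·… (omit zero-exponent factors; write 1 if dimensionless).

m⁻¹·s⁻¹·cd⁻²

N = kg·m/s² = kg·m·s⁻² (force = mass × acceleration).
W = J/s (power = energy per time),
    = kg·m²·s⁻³.
So W⁻¹ = kg⁻¹·m⁻²·s³.
Hz = 1/s = s⁻¹ (frequency is cycles per second).
So Hz² = s⁻².
Combining: N·W⁻¹·cd⁻²·Hz² = (kg·m·s⁻²) · (kg⁻¹·m⁻²·s³) · cd⁻² · s⁻² = m⁻¹·s⁻¹·cd⁻².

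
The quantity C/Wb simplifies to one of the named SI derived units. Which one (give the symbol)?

Wb = V·s (flux: a volt is a weber per second),
    = kg·m²·s⁻²·A⁻¹.
So Wb⁻¹ = kg⁻¹·m⁻²·s²·A.
C = A·s = s·A (charge = current × time).
Combining: Wb⁻¹·C = (kg⁻¹·m⁻²·s²·A) · (s·A) = kg⁻¹·m⁻²·s³·A².
kg⁻¹·m⁻²·s³·A² is the base-SI form of the siemens.

S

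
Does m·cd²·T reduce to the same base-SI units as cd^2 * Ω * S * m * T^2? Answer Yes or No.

Left side:
  T = kg·s⁻²·A⁻¹.
  Combining: m·cd²·T = m · cd² · (kg·s⁻²·A⁻¹) = kg·m·s⁻²·A⁻¹·cd².
Right side:
  Ω = V/A (resistance = voltage per current),
      = kg·m²·s⁻³·A⁻².
  S = 1/Ω (conductance is reciprocal resistance),
      = kg⁻¹·m⁻²·s³·A².
  T = Wb/m² (flux density = flux per area),
      = kg·s⁻²·A⁻¹.
  So T² = kg²·s⁻⁴·A⁻².
  Combining: cd²·Ω·S·m·T² = cd² · (kg·m²·s⁻³·A⁻²) · (kg⁻¹·m⁻²·s³·A²) · m · (kg²·s⁻⁴·A⁻²) = kg²·m·s⁻⁴·A⁻²·cd².
Left is kg·m·s⁻²·A⁻¹·cd²; right is kg²·m·s⁻⁴·A⁻²·cd² — different.

No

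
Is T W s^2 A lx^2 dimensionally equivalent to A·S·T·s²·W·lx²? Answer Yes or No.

No

Left side:
  T = Wb/m² (flux density = flux per area),
      = kg·s⁻²·A⁻¹.
  W = J/s (power = energy per time),
      = kg·m²·s⁻³.
  lx = lm/m² (illuminance = luminous flux per area),
      = m⁻²·cd.
  So lx² = m⁻⁴·cd².
  Combining: T·W·s²·A·lx² = (kg·s⁻²·A⁻¹) · (kg·m²·s⁻³) · s² · A · (m⁻⁴·cd²) = kg²·m⁻²·s⁻³·cd².
Right side:
  S = kg⁻¹·m⁻²·s³·A².
  T = kg·s⁻²·A⁻¹.
  W = kg·m²·s⁻³.
  lx = m⁻²·cd.
  So lx² = m⁻⁴·cd².
  Combining: A·S·T·s²·W·lx² = A · (kg⁻¹·m⁻²·s³·A²) · (kg·s⁻²·A⁻¹) · s² · (kg·m²·s⁻³) · (m⁻⁴·cd²) = kg·m⁻⁴·A²·cd².
Left is kg²·m⁻²·s⁻³·cd²; right is kg·m⁻⁴·A²·cd² — different.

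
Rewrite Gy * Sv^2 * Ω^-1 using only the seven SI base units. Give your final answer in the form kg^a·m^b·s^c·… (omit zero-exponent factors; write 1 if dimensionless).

kg⁻¹·m⁴·s⁻³·A²

Gy = m²·s⁻².
Sv = m²·s⁻².
So Sv² = m⁴·s⁻⁴.
Ω = kg·m²·s⁻³·A⁻².
So Ω⁻¹ = kg⁻¹·m⁻²·s³·A².
Combining: Gy·Sv²·Ω⁻¹ = (m²·s⁻²) · (m⁴·s⁻⁴) · (kg⁻¹·m⁻²·s³·A²) = kg⁻¹·m⁴·s⁻³·A².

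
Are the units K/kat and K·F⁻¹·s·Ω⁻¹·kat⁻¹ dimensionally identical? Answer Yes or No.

Yes

Left side:
  kat = s⁻¹·mol.
  So kat⁻¹ = s·mol⁻¹.
  Combining: kat⁻¹·K = (s·mol⁻¹) · K = s·K·mol⁻¹.
Right side:
  F = C/V (capacitance = charge per voltage),
      = A·s/(kg·m²·s⁻³·A⁻¹) (substituting C and V),
      = kg⁻¹·m⁻²·s⁴·A².
  So F⁻¹ = kg·m²·s⁻⁴·A⁻².
  Ω = V/A (resistance = voltage per current),
      = kg·m²·s⁻³·A⁻².
  So Ω⁻¹ = kg⁻¹·m⁻²·s³·A².
  kat = mol/s = s⁻¹·mol (catalytic activity).
  So kat⁻¹ = s·mol⁻¹.
  Combining: K·F⁻¹·s·Ω⁻¹·kat⁻¹ = K · (kg·m²·s⁻⁴·A⁻²) · s · (kg⁻¹·m⁻²·s³·A²) · (s·mol⁻¹) = s·K·mol⁻¹.
Both reduce to s·K·mol⁻¹.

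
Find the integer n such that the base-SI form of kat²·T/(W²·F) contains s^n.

W = J/s (power = energy per time),
    = kg·m²·s⁻³.
So W⁻² = kg⁻²·m⁻⁴·s⁶.
kat = mol/s = s⁻¹·mol (catalytic activity).
So kat² = s⁻²·mol².
T = Wb/m² (flux density = flux per area),
    = kg·s⁻²·A⁻¹.
F = C/V (capacitance = charge per voltage),
    = A·s/(kg·m²·s⁻³·A⁻¹) (substituting C and V),
    = kg⁻¹·m⁻²·s⁴·A².
So F⁻¹ = kg·m²·s⁻⁴·A⁻².
Combining: W⁻²·kat²·T·F⁻¹ = (kg⁻²·m⁻⁴·s⁶) · (s⁻²·mol²) · (kg·s⁻²·A⁻¹) · (kg·m²·s⁻⁴·A⁻²) = m⁻²·s⁻²·A⁻³·mol².
The exponent of s is -2.

-2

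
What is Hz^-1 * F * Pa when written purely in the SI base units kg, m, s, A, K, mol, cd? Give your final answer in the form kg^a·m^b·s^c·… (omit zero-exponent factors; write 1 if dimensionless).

m⁻³·s³·A²

Hz = s⁻¹.
So Hz⁻¹ = s.
F = kg⁻¹·m⁻²·s⁴·A².
Pa = kg·m⁻¹·s⁻².
Combining: Hz⁻¹·F·Pa = s · (kg⁻¹·m⁻²·s⁴·A²) · (kg·m⁻¹·s⁻²) = m⁻³·s³·A².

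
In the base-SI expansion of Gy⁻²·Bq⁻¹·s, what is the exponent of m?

-4

Gy = m²·s⁻².
So Gy⁻² = m⁻⁴·s⁴.
Bq = s⁻¹.
So Bq⁻¹ = s.
Combining: Gy⁻²·Bq⁻¹·s = (m⁻⁴·s⁴) · s · s = m⁻⁴·s⁶.
The exponent of m is -4.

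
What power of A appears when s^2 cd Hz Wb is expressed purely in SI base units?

Hz = s⁻¹.
Wb = kg·m²·s⁻²·A⁻¹.
Combining: s²·cd·Hz·Wb = s² · cd · s⁻¹ · (kg·m²·s⁻²·A⁻¹) = kg·m²·s⁻¹·A⁻¹·cd.
The exponent of A is -1.

-1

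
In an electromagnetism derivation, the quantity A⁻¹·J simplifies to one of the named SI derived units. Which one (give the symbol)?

Wb

J = N·m (work = force × distance),
    = kg·m²·s⁻².
Combining: A⁻¹·J = A⁻¹ · (kg·m²·s⁻²) = kg·m²·s⁻²·A⁻¹.
kg·m²·s⁻²·A⁻¹ is the base-SI form of the weber.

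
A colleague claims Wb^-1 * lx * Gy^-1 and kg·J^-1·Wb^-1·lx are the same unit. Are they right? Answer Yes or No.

Left side:
  Wb = V·s (flux: a volt is a weber per second),
      = kg·m²·s⁻²·A⁻¹.
  So Wb⁻¹ = kg⁻¹·m⁻²·s²·A.
  lx = lm/m² (illuminance = luminous flux per area),
      = m⁻²·cd.
  Gy = J/kg (absorbed dose = energy per mass),
      = m²·s⁻².
  So Gy⁻¹ = m⁻²·s².
  Combining: Wb⁻¹·lx·Gy⁻¹ = (kg⁻¹·m⁻²·s²·A) · (m⁻²·cd) · (m⁻²·s²) = kg⁻¹·m⁻⁶·s⁴·A·cd.
Right side:
  J = kg·m²·s⁻².
  So J⁻¹ = kg⁻¹·m⁻²·s².
  Wb = kg·m²·s⁻²·A⁻¹.
  So Wb⁻¹ = kg⁻¹·m⁻²·s²·A.
  lx = m⁻²·cd.
  Combining: kg·J⁻¹·Wb⁻¹·lx = kg · (kg⁻¹·m⁻²·s²) · (kg⁻¹·m⁻²·s²·A) · (m⁻²·cd) = kg⁻¹·m⁻⁶·s⁴·A·cd.
Both reduce to kg⁻¹·m⁻⁶·s⁴·A·cd.

Yes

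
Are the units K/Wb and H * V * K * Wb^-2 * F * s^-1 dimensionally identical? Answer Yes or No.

Yes

Left side:
  Wb = V·s (flux: a volt is a weber per second),
      = kg·m²·s⁻²·A⁻¹.
  So Wb⁻¹ = kg⁻¹·m⁻²·s²·A.
  Combining: Wb⁻¹·K = (kg⁻¹·m⁻²·s²·A) · K = kg⁻¹·m⁻²·s²·A·K.
Right side:
  H = kg·m²·s⁻²·A⁻².
  V = kg·m²·s⁻³·A⁻¹.
  Wb = kg·m²·s⁻²·A⁻¹.
  So Wb⁻² = kg⁻²·m⁻⁴·s⁴·A².
  F = kg⁻¹·m⁻²·s⁴·A².
  Combining: H·V·K·Wb⁻²·F·s⁻¹ = (kg·m²·s⁻²·A⁻²) · (kg·m²·s⁻³·A⁻¹) · K · (kg⁻²·m⁻⁴·s⁴·A²) · (kg⁻¹·m⁻²·s⁴·A²) · s⁻¹ = kg⁻¹·m⁻²·s²·A·K.
Both reduce to kg⁻¹·m⁻²·s²·A·K.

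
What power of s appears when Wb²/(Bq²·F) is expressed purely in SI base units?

Wb = V·s (flux: a volt is a weber per second),
    = kg·m²·s⁻²·A⁻¹.
So Wb² = kg²·m⁴·s⁻⁴·A⁻².
Bq = 1/s = s⁻¹ (activity is decays per second).
So Bq⁻² = s².
F = C/V (capacitance = charge per voltage),
    = A·s/(kg·m²·s⁻³·A⁻¹) (substituting C and V),
    = kg⁻¹·m⁻²·s⁴·A².
So F⁻¹ = kg·m²·s⁻⁴·A⁻².
Combining: Wb²·Bq⁻²·F⁻¹ = (kg²·m⁴·s⁻⁴·A⁻²) · s² · (kg·m²·s⁻⁴·A⁻²) = kg³·m⁶·s⁻⁶·A⁻⁴.
The exponent of s is -6.

-6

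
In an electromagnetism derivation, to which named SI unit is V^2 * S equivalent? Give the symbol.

W

V = W/A (potential = power per current),
    = kg·m²·s⁻³·A⁻¹.
So V² = kg²·m⁴·s⁻⁶·A⁻².
S = 1/Ω (conductance is reciprocal resistance),
    = kg⁻¹·m⁻²·s³·A².
Combining: V²·S = (kg²·m⁴·s⁻⁶·A⁻²) · (kg⁻¹·m⁻²·s³·A²) = kg·m²·s⁻³.
kg·m²·s⁻³ is the base-SI form of the watt.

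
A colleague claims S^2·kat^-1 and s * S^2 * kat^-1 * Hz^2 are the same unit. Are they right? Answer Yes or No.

No

Left side:
  S = 1/Ω (conductance is reciprocal resistance),
      = kg⁻¹·m⁻²·s³·A².
  So S² = kg⁻²·m⁻⁴·s⁶·A⁴.
  kat = mol/s = s⁻¹·mol (catalytic activity).
  So kat⁻¹ = s·mol⁻¹.
  Combining: S²·kat⁻¹ = (kg⁻²·m⁻⁴·s⁶·A⁴) · (s·mol⁻¹) = kg⁻²·m⁻⁴·s⁷·A⁴·mol⁻¹.
Right side:
  S = kg⁻¹·m⁻²·s³·A².
  So S² = kg⁻²·m⁻⁴·s⁶·A⁴.
  kat = s⁻¹·mol.
  So kat⁻¹ = s·mol⁻¹.
  Hz = s⁻¹.
  So Hz² = s⁻².
  Combining: s·S²·kat⁻¹·Hz² = s · (kg⁻²·m⁻⁴·s⁶·A⁴) · (s·mol⁻¹) · s⁻² = kg⁻²·m⁻⁴·s⁶·A⁴·mol⁻¹.
Left is kg⁻²·m⁻⁴·s⁷·A⁴·mol⁻¹; right is kg⁻²·m⁻⁴·s⁶·A⁴·mol⁻¹ — different.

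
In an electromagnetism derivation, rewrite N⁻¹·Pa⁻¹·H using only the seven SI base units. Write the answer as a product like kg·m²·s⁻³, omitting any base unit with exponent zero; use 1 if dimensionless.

kg⁻¹·m²·s²·A⁻²

N = kg·m·s⁻².
So N⁻¹ = kg⁻¹·m⁻¹·s².
Pa = kg·m⁻¹·s⁻².
So Pa⁻¹ = kg⁻¹·m·s².
H = kg·m²·s⁻²·A⁻².
Combining: N⁻¹·Pa⁻¹·H = (kg⁻¹·m⁻¹·s²) · (kg⁻¹·m·s²) · (kg·m²·s⁻²·A⁻²) = kg⁻¹·m²·s²·A⁻².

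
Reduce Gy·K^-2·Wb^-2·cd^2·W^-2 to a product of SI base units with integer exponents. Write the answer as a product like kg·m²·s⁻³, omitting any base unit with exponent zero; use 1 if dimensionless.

kg⁻⁴·m⁻⁶·s⁸·A²·K⁻²·cd²

Gy = m²·s⁻².
Wb = kg·m²·s⁻²·A⁻¹.
So Wb⁻² = kg⁻²·m⁻⁴·s⁴·A².
W = kg·m²·s⁻³.
So W⁻² = kg⁻²·m⁻⁴·s⁶.
Combining: Gy·K⁻²·Wb⁻²·cd²·W⁻² = (m²·s⁻²) · K⁻² · (kg⁻²·m⁻⁴·s⁴·A²) · cd² · (kg⁻²·m⁻⁴·s⁶) = kg⁻⁴·m⁻⁶·s⁸·A²·K⁻²·cd².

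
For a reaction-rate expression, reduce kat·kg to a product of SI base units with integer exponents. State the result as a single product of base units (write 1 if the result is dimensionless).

kat = mol/s = s⁻¹·mol (catalytic activity).
Combining: kat·kg = (s⁻¹·mol) · kg = kg·s⁻¹·mol.

kg·s⁻¹·mol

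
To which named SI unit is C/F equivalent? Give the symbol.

F = C/V (capacitance = charge per voltage),
    = A·s/(kg·m²·s⁻³·A⁻¹) (substituting C and V),
    = kg⁻¹·m⁻²·s⁴·A².
So F⁻¹ = kg·m²·s⁻⁴·A⁻².
C = A·s = s·A (charge = current × time).
Combining: F⁻¹·C = (kg·m²·s⁻⁴·A⁻²) · (s·A) = kg·m²·s⁻³·A⁻¹.
kg·m²·s⁻³·A⁻¹ is the base-SI form of the volt.

V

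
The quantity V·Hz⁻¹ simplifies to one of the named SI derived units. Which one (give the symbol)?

Wb

V = kg·m²·s⁻³·A⁻¹.
Hz = s⁻¹.
So Hz⁻¹ = s.
Combining: V·Hz⁻¹ = (kg·m²·s⁻³·A⁻¹) · s = kg·m²·s⁻²·A⁻¹.
kg·m²·s⁻²·A⁻¹ is the base-SI form of the weber.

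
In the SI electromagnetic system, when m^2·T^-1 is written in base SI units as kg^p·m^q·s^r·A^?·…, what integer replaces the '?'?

1

T = Wb/m² (flux density = flux per area),
    = kg·s⁻²·A⁻¹.
So T⁻¹ = kg⁻¹·s²·A.
Combining: m²·T⁻¹ = m² · (kg⁻¹·s²·A) = kg⁻¹·m²·s²·A.
The exponent of A is 1.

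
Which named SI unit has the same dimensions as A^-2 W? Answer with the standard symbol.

Ω

W = J/s (power = energy per time),
    = kg·m²·s⁻³.
Combining: A⁻²·W = A⁻² · (kg·m²·s⁻³) = kg·m²·s⁻³·A⁻².
kg·m²·s⁻³·A⁻² is the base-SI form of the ohm.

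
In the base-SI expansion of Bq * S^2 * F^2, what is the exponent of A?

8

Bq = 1/s = s⁻¹ (activity is decays per second).
S = 1/Ω (conductance is reciprocal resistance),
    = kg⁻¹·m⁻²·s³·A².
So S² = kg⁻²·m⁻⁴·s⁶·A⁴.
F = C/V (capacitance = charge per voltage),
    = A·s/(kg·m²·s⁻³·A⁻¹) (substituting C and V),
    = kg⁻¹·m⁻²·s⁴·A².
So F² = kg⁻²·m⁻⁴·s⁸·A⁴.
Combining: Bq·S²·F² = s⁻¹ · (kg⁻²·m⁻⁴·s⁶·A⁴) · (kg⁻²·m⁻⁴·s⁸·A⁴) = kg⁻⁴·m⁻⁸·s¹³·A⁸.
The exponent of A is 8.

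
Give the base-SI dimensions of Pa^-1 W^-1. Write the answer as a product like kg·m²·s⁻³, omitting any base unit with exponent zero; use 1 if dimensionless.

kg⁻²·m⁻¹·s⁵

Pa = N/m² (pressure = force per area),
    = kg·m⁻¹·s⁻².
So Pa⁻¹ = kg⁻¹·m·s².
W = J/s (power = energy per time),
    = kg·m²·s⁻³.
So W⁻¹ = kg⁻¹·m⁻²·s³.
Combining: Pa⁻¹·W⁻¹ = (kg⁻¹·m·s²) · (kg⁻¹·m⁻²·s³) = kg⁻²·m⁻¹·s⁵.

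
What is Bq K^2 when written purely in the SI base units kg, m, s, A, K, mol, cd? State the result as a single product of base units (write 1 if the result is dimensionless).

Bq = 1/s = s⁻¹ (activity is decays per second).
Combining: Bq·K² = s⁻¹ · K² = s⁻¹·K².

s⁻¹·K²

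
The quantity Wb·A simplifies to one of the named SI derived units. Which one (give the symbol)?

J

Wb = V·s (flux: a volt is a weber per second),
    = kg·m²·s⁻²·A⁻¹.
Combining: Wb·A = (kg·m²·s⁻²·A⁻¹) · A = kg·m²·s⁻².
kg·m²·s⁻² is the base-SI form of the joule.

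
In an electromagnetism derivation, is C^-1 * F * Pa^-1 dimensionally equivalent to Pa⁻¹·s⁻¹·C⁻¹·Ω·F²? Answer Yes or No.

Left side:
  C = A·s = s·A (charge = current × time).
  So C⁻¹ = s⁻¹·A⁻¹.
  F = C/V (capacitance = charge per voltage),
      = A·s/(kg·m²·s⁻³·A⁻¹) (substituting C and V),
      = kg⁻¹·m⁻²·s⁴·A².
  Pa = N/m² (pressure = force per area),
      = kg·m⁻¹·s⁻².
  So Pa⁻¹ = kg⁻¹·m·s².
  Combining: C⁻¹·F·Pa⁻¹ = (s⁻¹·A⁻¹) · (kg⁻¹·m⁻²·s⁴·A²) · (kg⁻¹·m·s²) = kg⁻²·m⁻¹·s⁵·A.
Right side:
  Pa = kg·m⁻¹·s⁻².
  So Pa⁻¹ = kg⁻¹·m·s².
  C = s·A.
  So C⁻¹ = s⁻¹·A⁻¹.
  Ω = kg·m²·s⁻³·A⁻².
  F = kg⁻¹·m⁻²·s⁴·A².
  So F² = kg⁻²·m⁻⁴·s⁸·A⁴.
  Combining: Pa⁻¹·s⁻¹·C⁻¹·Ω·F² = (kg⁻¹·m·s²) · s⁻¹ · (s⁻¹·A⁻¹) · (kg·m²·s⁻³·A⁻²) · (kg⁻²·m⁻⁴·s⁸·A⁴) = kg⁻²·m⁻¹·s⁵·A.
Both reduce to kg⁻²·m⁻¹·s⁵·A.

Yes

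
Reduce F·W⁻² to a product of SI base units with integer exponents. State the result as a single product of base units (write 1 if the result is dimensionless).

kg⁻³·m⁻⁶·s¹⁰·A²

F = kg⁻¹·m⁻²·s⁴·A².
W = kg·m²·s⁻³.
So W⁻² = kg⁻²·m⁻⁴·s⁶.
Combining: F·W⁻² = (kg⁻¹·m⁻²·s⁴·A²) · (kg⁻²·m⁻⁴·s⁶) = kg⁻³·m⁻⁶·s¹⁰·A².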